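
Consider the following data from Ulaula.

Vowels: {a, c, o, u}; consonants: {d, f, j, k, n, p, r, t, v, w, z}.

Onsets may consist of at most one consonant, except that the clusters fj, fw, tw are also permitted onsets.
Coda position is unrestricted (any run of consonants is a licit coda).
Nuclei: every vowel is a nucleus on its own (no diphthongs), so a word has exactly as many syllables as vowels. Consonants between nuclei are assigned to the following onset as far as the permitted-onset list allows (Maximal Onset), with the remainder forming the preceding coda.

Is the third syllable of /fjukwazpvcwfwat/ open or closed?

Vowels present: u, a, c, a; each is a nucleus, giving 4 syllables.
V1 /u/ – V2 /a/: cluster /kw/ — the longest permitted-onset suffix is /w/; onset = /w/, preceding coda = /k/.
V2 /a/ – V3 /c/: /zpv/ — longest licit onset from the right is /v/, leaving /zp/ as coda.
V3 /c/ – V4 /a/: cluster /wfw/ — the longest permitted-onset suffix is /fw/; onset = /fw/, preceding coda = /w/.
Result: fjuk.wazp.vcw.fwat.
Syllable 3 is /vcw/ with coda /w/, so it is closed.

closed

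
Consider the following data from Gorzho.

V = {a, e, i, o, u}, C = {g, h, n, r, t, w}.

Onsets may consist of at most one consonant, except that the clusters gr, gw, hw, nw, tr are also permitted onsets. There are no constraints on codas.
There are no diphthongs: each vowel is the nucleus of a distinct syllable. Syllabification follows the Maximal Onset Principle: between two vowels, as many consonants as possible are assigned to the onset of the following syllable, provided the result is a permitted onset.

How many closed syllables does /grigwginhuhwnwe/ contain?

3

Nuclei (vowels): i, i, u, e → 4 syllables.
σ1/σ2 boundary: /gwg/ splits as /gw/ + /g/ (/g/ is the longest suffix that is a licit onset).
σ2/σ3 boundary: cluster /nh/ — the longest permitted-onset suffix is /h/; onset = /h/, preceding coda = /n/.
σ3/σ4 boundary: /hwnw/ splits as /hw/ + /nw/ (/nw/ is the longest suffix that is a licit onset).
So the parse is grigw.gin.huhw.nwe.
Classifying each syllable: /grigw/ (closed), /gin/ (closed), /huhw/ (closed), /nwe/ (open).
Closed syllables: 3.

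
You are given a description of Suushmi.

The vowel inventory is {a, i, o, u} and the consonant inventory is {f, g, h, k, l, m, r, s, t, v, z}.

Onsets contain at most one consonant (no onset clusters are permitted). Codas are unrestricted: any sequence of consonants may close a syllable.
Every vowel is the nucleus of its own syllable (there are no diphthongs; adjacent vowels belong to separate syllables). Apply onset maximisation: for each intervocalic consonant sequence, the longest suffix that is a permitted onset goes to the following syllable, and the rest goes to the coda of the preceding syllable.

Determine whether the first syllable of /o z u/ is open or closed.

open

Nuclei (vowels): o, u → 2 syllables.
/o…u/ gap (V1→V2): /z/ is a single consonant, so it becomes the next onset.
Putting it together: o.zu.
Syllable 1 is /o/; it ends in its nucleus with no coda, so it is open.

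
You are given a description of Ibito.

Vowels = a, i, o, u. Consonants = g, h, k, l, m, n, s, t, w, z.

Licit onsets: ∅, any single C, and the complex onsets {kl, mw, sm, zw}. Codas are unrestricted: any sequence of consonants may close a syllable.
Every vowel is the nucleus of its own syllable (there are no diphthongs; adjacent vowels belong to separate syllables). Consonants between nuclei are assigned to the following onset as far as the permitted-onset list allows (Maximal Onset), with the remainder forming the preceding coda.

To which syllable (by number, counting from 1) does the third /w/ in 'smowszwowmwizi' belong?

2

Nuclei (vowels): o, o, i, i → 4 syllables.
σ1/σ2 boundary: /wszw/; trying suffixes from longest down, /zw/ is the first permitted one, so coda /ws/ | onset /zw/.
σ2/σ3 boundary: /wmw/ — longest licit onset from the right is /mw/, leaving /w/ as coda.
σ3/σ4 boundary: just /z/ — single C goes to the following onset.
Putting it together: smows.zwow.mwi.zi.
The third /w/ is in the coda of syllable 2 (/zwow/).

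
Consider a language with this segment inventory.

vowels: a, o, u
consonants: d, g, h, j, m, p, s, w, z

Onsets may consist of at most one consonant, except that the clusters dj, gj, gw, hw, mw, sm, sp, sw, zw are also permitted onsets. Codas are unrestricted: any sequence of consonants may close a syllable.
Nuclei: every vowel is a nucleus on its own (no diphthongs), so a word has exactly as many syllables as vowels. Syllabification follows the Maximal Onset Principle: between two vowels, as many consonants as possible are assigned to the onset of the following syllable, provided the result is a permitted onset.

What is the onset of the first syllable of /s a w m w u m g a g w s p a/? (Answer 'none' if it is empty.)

s

Nuclei (vowels): a, u, a, a → 4 syllables.
σ1/σ2 boundary: /wmw/ splits as /w/ + /mw/ (/mw/ is the longest suffix that is a licit onset).
σ2/σ3 boundary: /mg/; trying suffixes from longest down, /g/ is the first permitted one, so coda /m/ | onset /g/.
σ3/σ4 boundary: /gwsp/ splits as /gw/ + /sp/ (/sp/ is the longest suffix that is a licit onset).
Result: saw.mwum.gagw.spa.
Syllable 1 is /saw/: onset /s/, nucleus /a/, coda /w/.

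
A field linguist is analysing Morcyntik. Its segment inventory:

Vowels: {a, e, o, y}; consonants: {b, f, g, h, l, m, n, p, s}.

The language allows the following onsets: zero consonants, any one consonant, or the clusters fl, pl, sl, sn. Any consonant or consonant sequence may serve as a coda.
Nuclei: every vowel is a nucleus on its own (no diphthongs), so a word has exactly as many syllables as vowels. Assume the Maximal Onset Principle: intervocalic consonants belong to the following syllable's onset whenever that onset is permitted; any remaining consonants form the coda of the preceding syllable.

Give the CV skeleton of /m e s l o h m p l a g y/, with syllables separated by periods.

CV.CCVCC.CCV.CV

Vowels present: e, o, a, y; each is a nucleus, giving 4 syllables.
Between /e/ (V1) and /o/ (V2): cluster /sl/ — /sl/ is itself a permitted onset, so the whole cluster goes right; preceding coda = ∅.
Between /o/ (V2) and /a/ (V3): cluster /hmpl/ — the longest permitted-onset suffix is /pl/; onset = /pl/, preceding coda = /hm/.
Between /a/ (V3) and /y/ (V4): /g/ → onset of the next syllable (single consonants are always licit onsets).
Syllabification: me.slohm.pla.gy.
Mapping each syllable to C/V: /me/ → CV, /slohm/ → CCVCC, /pla/ → CCV, /gy/ → CV.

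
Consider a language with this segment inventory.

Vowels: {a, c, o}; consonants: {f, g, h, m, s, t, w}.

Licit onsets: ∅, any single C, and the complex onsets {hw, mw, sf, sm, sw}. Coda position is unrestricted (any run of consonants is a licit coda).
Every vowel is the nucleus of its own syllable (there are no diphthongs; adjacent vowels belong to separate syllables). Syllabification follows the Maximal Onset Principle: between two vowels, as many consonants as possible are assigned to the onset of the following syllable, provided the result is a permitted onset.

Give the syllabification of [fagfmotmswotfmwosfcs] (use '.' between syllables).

fagf.motm.swotf.mwo.sfcs

Nuclei (vowels): a, o, o, o, c → 5 syllables.
Between /a/ (V1) and /o/ (V2): cluster /gfm/ — the longest permitted-onset suffix is /m/; onset = /m/, preceding coda = /gf/.
Between /o/ (V2) and /o/ (V3): cluster /tmsw/ — the longest permitted-onset suffix is /sw/; onset = /sw/, preceding coda = /tm/.
Between /o/ (V3) and /o/ (V4): /tfmw/; trying suffixes from longest down, /mw/ is the first permitted one, so coda /tf/ | onset /mw/.
Between /o/ (V4) and /c/ (V5): cluster /sf/ — /sf/ is itself a permitted onset, so the whole cluster goes right; preceding coda = ∅.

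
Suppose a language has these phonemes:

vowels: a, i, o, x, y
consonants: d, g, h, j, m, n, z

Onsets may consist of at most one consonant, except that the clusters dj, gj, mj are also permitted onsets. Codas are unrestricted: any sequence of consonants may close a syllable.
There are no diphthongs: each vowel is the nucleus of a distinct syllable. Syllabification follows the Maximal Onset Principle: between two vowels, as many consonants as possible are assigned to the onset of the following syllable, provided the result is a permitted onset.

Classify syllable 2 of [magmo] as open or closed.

Nuclei (vowels): a, o → 2 syllables.
V1 /a/ – V2 /o/: /gm/ splits as /g/ + /m/ (/m/ is the longest suffix that is a licit onset).
Syllabification: mag.mo.
Syllable 2 is /mo/; it ends in its nucleus with no coda, so it is open.

open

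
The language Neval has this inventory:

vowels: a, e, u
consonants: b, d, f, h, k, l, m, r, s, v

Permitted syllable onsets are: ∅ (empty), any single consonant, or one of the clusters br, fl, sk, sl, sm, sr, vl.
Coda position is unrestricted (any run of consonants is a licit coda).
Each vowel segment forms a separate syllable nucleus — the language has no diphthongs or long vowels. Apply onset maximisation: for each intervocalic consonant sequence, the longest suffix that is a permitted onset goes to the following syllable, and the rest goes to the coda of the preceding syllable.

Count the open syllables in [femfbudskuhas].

1

Vowels present: e, u, u, a; each is a nucleus, giving 4 syllables.
Between /e/ (V1) and /u/ (V2): /mfb/ — longest licit onset from the right is /b/, leaving /mf/ as coda.
Between /u/ (V2) and /u/ (V3): cluster /dsk/ — the longest permitted-onset suffix is /sk/; onset = /sk/, preceding coda = /d/.
Between /u/ (V3) and /a/ (V4): /h/ is a single consonant, so it becomes the next onset.
Syllabification: femf.bud.sku.has.
Classifying each syllable: /femf/ (closed), /bud/ (closed), /sku/ (open), /has/ (closed).
Open syllables: 1.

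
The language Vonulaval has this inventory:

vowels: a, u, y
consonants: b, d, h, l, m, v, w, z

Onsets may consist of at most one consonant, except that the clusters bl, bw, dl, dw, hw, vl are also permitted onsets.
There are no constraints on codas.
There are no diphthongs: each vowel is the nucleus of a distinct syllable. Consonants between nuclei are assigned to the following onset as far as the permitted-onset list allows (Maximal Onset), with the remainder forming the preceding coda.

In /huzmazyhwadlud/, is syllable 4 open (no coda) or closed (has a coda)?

Nuclei (vowels): u, a, y, a, u → 5 syllables.
σ1/σ2 boundary: /zm/ — longest licit onset from the right is /m/, leaving /z/ as coda.
σ2/σ3 boundary: just /z/ — single C goes to the following onset.
σ3/σ4 boundary: /hw/ is a licit onset in full, so it all attaches to the next syllable.
σ4/σ5 boundary: /dl/ is a licit onset in full, so it all attaches to the next syllable.
So the parse is huz.ma.zy.hwa.dlud.
Syllable 4 is /hwa/; it ends in its nucleus with no coda, so it is open.

open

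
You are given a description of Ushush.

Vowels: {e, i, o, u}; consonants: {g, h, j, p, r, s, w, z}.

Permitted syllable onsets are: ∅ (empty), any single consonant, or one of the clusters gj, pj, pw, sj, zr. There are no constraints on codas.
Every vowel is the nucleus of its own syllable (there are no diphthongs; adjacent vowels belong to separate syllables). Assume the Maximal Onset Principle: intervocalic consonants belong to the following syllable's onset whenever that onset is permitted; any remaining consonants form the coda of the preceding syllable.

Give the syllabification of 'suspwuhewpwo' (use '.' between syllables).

sus.pwu.hew.pwo

Vowels present: u, u, e, o; each is a nucleus, giving 4 syllables.
V1 /u/ – V2 /u/: /spw/ splits as /s/ + /pw/ (/pw/ is the longest suffix that is a licit onset).
V2 /u/ – V3 /e/: /h/ → onset of the next syllable (single consonants are always licit onsets).
V3 /e/ – V4 /o/: /wpw/ — longest licit onset from the right is /pw/, leaving /w/ as coda.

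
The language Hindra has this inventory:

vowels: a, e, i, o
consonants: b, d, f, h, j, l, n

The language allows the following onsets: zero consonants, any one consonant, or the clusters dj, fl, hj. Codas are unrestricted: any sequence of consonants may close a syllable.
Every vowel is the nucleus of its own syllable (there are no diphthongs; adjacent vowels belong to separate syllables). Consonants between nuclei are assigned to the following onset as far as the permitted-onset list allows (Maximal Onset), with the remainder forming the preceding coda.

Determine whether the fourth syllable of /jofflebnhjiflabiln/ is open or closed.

Nuclei (vowels): o, e, i, a, i → 5 syllables.
Between /o/ (V1) and /e/ (V2): /ffl/ — longest licit onset from the right is /fl/, leaving /f/ as coda.
Between /e/ (V2) and /i/ (V3): /bnhj/ — longest licit onset from the right is /hj/, leaving /bn/ as coda.
Between /i/ (V3) and /a/ (V4): /fl/ is a licit onset in full, so it all attaches to the next syllable.
Between /a/ (V4) and /i/ (V5): /b/ is a single consonant, so it becomes the next onset.
Putting it together: jof.flebn.hji.fla.biln.
Syllable 4 is /fla/; it ends in its nucleus with no coda, so it is open.

open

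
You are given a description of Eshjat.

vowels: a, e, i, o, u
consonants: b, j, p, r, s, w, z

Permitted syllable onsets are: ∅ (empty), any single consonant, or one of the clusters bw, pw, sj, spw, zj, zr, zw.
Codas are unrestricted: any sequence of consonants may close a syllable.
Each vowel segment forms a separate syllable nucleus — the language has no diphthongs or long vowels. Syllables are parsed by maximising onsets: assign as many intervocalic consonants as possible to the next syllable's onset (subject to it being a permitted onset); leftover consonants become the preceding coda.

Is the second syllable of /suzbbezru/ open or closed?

The vowels are u, e, u — 3 nuclei, so 3 syllables.
σ1/σ2 boundary: cluster /zbb/ — the longest permitted-onset suffix is /b/; onset = /b/, preceding coda = /zb/.
σ2/σ3 boundary: /zr/ is a licit onset in full, so it all attaches to the next syllable.
Syllabification: suzb.be.zru.
Syllable 2 is /be/; it ends in its nucleus with no coda, so it is open.

open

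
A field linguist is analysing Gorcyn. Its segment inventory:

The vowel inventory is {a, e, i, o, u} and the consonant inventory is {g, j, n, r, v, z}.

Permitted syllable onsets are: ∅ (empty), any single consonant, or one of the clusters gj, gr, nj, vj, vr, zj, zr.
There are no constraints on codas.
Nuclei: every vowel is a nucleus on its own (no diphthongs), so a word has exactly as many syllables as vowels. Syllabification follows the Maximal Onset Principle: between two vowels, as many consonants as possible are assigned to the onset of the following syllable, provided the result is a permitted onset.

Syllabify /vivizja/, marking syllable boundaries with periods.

vi.vi.zja

Vowels present: i, i, a; each is a nucleus, giving 3 syllables.
σ1/σ2 boundary: /v/ is a single consonant, so it becomes the next onset.
σ2/σ3 boundary: /zj/ — entire cluster is a permitted onset → onset /zj/, coda ∅.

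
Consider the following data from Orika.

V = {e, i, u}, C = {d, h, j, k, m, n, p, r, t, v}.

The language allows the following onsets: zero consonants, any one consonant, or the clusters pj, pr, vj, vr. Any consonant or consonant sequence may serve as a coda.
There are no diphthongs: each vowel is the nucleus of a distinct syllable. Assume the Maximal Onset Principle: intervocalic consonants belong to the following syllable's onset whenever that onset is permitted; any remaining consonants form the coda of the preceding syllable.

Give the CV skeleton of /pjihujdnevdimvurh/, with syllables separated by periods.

CCV.CVCC.CVC.CVC.CVCC

Vowels present: i, u, e, i, u; each is a nucleus, giving 5 syllables.
σ1/σ2 boundary: /h/ → onset of the next syllable (single consonants are always licit onsets).
σ2/σ3 boundary: /jdn/ — longest licit onset from the right is /n/, leaving /jd/ as coda.
σ3/σ4 boundary: /vd/; trying suffixes from longest down, /d/ is the first permitted one, so coda /v/ | onset /d/.
σ4/σ5 boundary: /mv/ splits as /m/ + /v/ (/v/ is the longest suffix that is a licit onset).
Result: pji.hujd.nev.dim.vurh.
Mapping each syllable to C/V: /pji/ → CCV, /hujd/ → CVCC, /nev/ → CVC, /dim/ → CVC, /vurh/ → CVCC.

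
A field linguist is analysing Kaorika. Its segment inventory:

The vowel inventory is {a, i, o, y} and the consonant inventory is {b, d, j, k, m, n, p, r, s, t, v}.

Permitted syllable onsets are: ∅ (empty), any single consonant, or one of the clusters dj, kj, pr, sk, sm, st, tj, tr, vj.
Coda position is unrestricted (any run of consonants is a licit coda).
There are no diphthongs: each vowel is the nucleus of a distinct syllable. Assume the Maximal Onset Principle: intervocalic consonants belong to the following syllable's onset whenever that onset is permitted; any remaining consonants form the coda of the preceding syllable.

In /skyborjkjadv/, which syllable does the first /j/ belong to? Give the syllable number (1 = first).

2

Vowels present: y, o, a; each is a nucleus, giving 3 syllables.
/y…o/ gap (V1→V2): /b/ → onset of the next syllable (single consonants are always licit onsets).
/o…a/ gap (V2→V3): /rjkj/ splits as /rj/ + /kj/ (/kj/ is the longest suffix that is a licit onset).
So the parse is sky.borj.kjadv.
The first /j/ is in the coda of syllable 2 (/borj/).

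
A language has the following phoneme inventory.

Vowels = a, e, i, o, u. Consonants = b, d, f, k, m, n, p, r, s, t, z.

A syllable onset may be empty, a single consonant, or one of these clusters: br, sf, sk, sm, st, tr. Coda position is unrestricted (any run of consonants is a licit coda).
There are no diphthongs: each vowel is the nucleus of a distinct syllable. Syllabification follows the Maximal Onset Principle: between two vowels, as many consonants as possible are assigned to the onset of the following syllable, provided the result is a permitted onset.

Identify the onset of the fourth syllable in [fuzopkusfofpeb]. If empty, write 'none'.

sf

Nuclei (vowels): u, o, u, o, e → 5 syllables.
V1 /u/ – V2 /o/: just /z/ — single C goes to the following onset.
V2 /o/ – V3 /u/: /pk/ splits as /p/ + /k/ (/k/ is the longest suffix that is a licit onset).
V3 /u/ – V4 /o/: /sf/ is a licit onset in full, so it all attaches to the next syllable.
V4 /o/ – V5 /e/: /fp/; trying suffixes from longest down, /p/ is the first permitted one, so coda /f/ | onset /p/.
Result: fu.zop.ku.sfof.peb.
Syllable 4 is /sfof/: onset /sf/, nucleus /o/, coda /f/.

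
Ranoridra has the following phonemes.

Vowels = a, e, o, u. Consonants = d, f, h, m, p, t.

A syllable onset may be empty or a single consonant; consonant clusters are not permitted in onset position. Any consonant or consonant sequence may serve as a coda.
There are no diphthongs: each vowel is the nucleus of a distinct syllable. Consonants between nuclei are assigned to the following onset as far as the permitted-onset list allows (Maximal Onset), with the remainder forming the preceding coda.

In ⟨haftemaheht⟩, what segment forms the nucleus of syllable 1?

Nuclei (vowels): a, e, a, e → 4 syllables.
The first nucleus (vowel 1 from the left) is /a/.

a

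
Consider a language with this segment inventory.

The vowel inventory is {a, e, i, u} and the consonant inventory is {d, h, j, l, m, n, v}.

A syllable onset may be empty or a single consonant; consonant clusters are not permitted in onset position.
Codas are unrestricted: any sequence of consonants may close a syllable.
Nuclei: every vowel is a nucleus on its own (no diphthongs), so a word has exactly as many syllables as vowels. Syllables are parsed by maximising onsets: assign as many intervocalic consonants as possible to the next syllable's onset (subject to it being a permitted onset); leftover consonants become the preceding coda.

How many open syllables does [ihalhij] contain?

The vowels are i, a, i — 3 nuclei, so 3 syllables.
Between /i/ (V1) and /a/ (V2): /h/ → onset of the next syllable (single consonants are always licit onsets).
Between /a/ (V2) and /i/ (V3): /lh/ splits as /l/ + /h/ (/h/ is the longest suffix that is a licit onset).
Putting it together: i.hal.hij.
Classifying each syllable: /i/ (open), /hal/ (closed), /hij/ (closed).
Open syllables: 1.

1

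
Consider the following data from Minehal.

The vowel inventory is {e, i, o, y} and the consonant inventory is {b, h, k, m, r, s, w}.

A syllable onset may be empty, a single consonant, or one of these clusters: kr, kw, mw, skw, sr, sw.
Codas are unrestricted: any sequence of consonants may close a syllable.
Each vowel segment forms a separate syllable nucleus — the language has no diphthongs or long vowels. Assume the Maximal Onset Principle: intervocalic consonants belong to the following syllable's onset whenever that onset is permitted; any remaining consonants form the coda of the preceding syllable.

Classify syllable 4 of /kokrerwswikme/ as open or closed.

open

Nuclei (vowels): o, e, i, e → 4 syllables.
Between /o/ (V1) and /e/ (V2): /kr/ is a licit onset in full, so it all attaches to the next syllable.
Between /e/ (V2) and /i/ (V3): /rwsw/ splits as /rw/ + /sw/ (/sw/ is the longest suffix that is a licit onset).
Between /i/ (V3) and /e/ (V4): /km/ — longest licit onset from the right is /m/, leaving /k/ as coda.
Syllabification: ko.krerw.swik.me.
Syllable 4 is /me/; it ends in its nucleus with no coda, so it is open.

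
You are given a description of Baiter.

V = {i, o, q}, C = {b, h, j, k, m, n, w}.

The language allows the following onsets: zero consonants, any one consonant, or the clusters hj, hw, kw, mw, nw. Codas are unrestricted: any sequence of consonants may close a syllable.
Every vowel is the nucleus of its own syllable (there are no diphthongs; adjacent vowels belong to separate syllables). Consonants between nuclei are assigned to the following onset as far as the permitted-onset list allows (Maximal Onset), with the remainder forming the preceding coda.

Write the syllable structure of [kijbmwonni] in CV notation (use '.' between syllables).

CVCC.CCVC.CV

Nuclei (vowels): i, o, i → 3 syllables.
Between /i/ (V1) and /o/ (V2): cluster /jbmw/ — the longest permitted-onset suffix is /mw/; onset = /mw/, preceding coda = /jb/.
Between /o/ (V2) and /i/ (V3): /nn/ splits as /n/ + /n/ (/n/ is the longest suffix that is a licit onset).
Result: kijb.mwon.ni.
Mapping each syllable to C/V: /kijb/ → CVCC, /mwon/ → CCVC, /ni/ → CV.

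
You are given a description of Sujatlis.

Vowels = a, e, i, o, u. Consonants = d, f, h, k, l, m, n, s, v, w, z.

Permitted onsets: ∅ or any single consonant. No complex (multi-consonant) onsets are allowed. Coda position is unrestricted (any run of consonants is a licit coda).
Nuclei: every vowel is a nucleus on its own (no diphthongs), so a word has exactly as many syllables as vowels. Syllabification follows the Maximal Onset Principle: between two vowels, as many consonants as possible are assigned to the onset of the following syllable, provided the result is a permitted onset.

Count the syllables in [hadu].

Nuclei (vowels): a, u → 2 syllables.

2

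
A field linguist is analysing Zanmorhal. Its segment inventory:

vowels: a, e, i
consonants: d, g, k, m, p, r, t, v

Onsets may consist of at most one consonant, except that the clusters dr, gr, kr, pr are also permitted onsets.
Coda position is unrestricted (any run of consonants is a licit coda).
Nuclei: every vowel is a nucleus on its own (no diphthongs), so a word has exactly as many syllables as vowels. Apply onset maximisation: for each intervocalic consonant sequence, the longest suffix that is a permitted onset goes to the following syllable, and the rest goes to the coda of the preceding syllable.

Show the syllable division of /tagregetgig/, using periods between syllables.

Nuclei (vowels): a, e, e, i → 4 syllables.
σ1/σ2 boundary: cluster /gr/ — /gr/ is itself a permitted onset, so the whole cluster goes right; preceding coda = ∅.
σ2/σ3 boundary: just /g/ — single C goes to the following onset.
σ3/σ4 boundary: /tg/ splits as /t/ + /g/ (/g/ is the longest suffix that is a licit onset).

ta.gre.get.gig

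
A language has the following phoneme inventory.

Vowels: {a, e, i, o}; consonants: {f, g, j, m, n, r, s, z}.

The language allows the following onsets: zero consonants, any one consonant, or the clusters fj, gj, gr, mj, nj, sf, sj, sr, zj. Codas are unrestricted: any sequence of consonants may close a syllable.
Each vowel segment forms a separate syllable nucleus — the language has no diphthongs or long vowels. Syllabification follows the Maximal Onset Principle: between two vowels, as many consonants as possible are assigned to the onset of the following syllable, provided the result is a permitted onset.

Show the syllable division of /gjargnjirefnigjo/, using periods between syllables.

gjarg.nji.ref.ni.gjo

Vowels present: a, i, e, i, o; each is a nucleus, giving 5 syllables.
Between /a/ (V1) and /i/ (V2): /rgnj/ — longest licit onset from the right is /nj/, leaving /rg/ as coda.
Between /i/ (V2) and /e/ (V3): /r/ is a single consonant, so it becomes the next onset.
Between /e/ (V3) and /i/ (V4): /fn/ — longest licit onset from the right is /n/, leaving /f/ as coda.
Between /i/ (V4) and /o/ (V5): /gj/ is a licit onset in full, so it all attaches to the next syllable.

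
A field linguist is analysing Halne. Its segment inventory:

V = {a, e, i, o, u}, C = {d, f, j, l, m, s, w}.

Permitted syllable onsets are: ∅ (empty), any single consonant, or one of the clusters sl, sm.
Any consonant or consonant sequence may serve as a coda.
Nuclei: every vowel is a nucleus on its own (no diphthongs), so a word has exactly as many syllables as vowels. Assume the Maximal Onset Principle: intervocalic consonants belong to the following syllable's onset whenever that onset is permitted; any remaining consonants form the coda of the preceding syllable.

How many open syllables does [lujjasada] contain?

3

The vowels are u, a, a, a — 4 nuclei, so 4 syllables.
σ1/σ2 boundary: /jj/ — longest licit onset from the right is /j/, leaving /j/ as coda.
σ2/σ3 boundary: just /s/ — single C goes to the following onset.
σ3/σ4 boundary: just /d/ — single C goes to the following onset.
Syllabification: luj.ja.sa.da.
Classifying each syllable: /luj/ (closed), /ja/ (open), /sa/ (open), /da/ (open).
Open syllables: 3.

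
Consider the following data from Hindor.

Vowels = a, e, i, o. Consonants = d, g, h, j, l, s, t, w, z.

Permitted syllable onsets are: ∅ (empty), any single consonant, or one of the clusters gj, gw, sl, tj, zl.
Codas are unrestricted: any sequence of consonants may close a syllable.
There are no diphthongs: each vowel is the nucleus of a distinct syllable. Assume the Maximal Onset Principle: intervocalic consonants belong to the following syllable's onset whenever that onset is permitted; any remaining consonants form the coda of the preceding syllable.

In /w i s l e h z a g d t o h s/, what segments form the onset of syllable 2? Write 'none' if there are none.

Vowels present: i, e, a, o; each is a nucleus, giving 4 syllables.
Between /i/ (V1) and /e/ (V2): /sl/ — entire cluster is a permitted onset → onset /sl/, coda ∅.
Between /e/ (V2) and /a/ (V3): /hz/ — longest licit onset from the right is /z/, leaving /h/ as coda.
Between /a/ (V3) and /o/ (V4): /gdt/; trying suffixes from longest down, /t/ is the first permitted one, so coda /gd/ | onset /t/.
Result: wi.sleh.zagd.tohs.
Syllable 2 is /sleh/: onset /sl/, nucleus /e/, coda /h/.

sl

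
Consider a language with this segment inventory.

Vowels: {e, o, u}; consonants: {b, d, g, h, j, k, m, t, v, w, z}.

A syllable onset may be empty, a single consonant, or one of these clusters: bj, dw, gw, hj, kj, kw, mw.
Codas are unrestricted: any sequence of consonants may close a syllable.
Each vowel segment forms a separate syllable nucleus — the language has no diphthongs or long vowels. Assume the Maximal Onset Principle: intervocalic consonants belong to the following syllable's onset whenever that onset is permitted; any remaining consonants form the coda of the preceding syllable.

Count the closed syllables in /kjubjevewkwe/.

1

Vowels present: u, e, e, e; each is a nucleus, giving 4 syllables.
σ1/σ2 boundary: cluster /bj/ — /bj/ is itself a permitted onset, so the whole cluster goes right; preceding coda = ∅.
σ2/σ3 boundary: /v/ → onset of the next syllable (single consonants are always licit onsets).
σ3/σ4 boundary: /wkw/ splits as /w/ + /kw/ (/kw/ is the longest suffix that is a licit onset).
Syllabification: kju.bje.vew.kwe.
Classifying each syllable: /kju/ (open), /bje/ (open), /vew/ (closed), /kwe/ (open).
Closed syllables: 1.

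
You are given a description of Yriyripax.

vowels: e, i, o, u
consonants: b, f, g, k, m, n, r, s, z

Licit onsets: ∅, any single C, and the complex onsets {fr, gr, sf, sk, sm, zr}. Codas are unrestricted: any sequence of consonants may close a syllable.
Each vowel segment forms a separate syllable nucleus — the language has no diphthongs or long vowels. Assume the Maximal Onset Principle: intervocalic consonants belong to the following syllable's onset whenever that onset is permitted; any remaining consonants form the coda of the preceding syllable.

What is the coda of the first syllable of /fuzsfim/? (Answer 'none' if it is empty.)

z

The vowels are u, i — 2 nuclei, so 2 syllables.
/u…i/ gap (V1→V2): /zsf/; trying suffixes from longest down, /sf/ is the first permitted one, so coda /z/ | onset /sf/.
Putting it together: fuz.sfim.
Syllable 1 is /fuz/: onset /f/, nucleus /u/, coda /z/.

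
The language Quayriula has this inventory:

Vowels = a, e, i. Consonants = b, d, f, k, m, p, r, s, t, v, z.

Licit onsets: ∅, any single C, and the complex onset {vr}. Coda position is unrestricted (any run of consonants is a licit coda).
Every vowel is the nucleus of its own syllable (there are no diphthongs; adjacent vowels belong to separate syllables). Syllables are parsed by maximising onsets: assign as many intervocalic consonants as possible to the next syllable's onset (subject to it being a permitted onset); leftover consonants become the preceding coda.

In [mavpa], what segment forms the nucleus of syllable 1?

a

Vowels present: a, a; each is a nucleus, giving 2 syllables.
The first nucleus (vowel 1 from the left) is /a/.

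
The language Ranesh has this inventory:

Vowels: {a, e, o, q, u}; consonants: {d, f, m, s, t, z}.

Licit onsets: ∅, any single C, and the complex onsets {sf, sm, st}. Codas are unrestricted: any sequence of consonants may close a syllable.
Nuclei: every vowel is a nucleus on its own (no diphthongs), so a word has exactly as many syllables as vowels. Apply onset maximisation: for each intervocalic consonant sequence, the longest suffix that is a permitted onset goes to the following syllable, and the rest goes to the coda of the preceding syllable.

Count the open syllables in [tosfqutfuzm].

The vowels are o, q, u, u — 4 nuclei, so 4 syllables.
V1 /o/ – V2 /q/: /sf/ is a licit onset in full, so it all attaches to the next syllable.
V2 /q/ – V3 /u/: hiatus — the boundary sits between the two vowels.
V3 /u/ – V4 /u/: cluster /tf/ — the longest permitted-onset suffix is /f/; onset = /f/, preceding coda = /t/.
Result: to.sfq.ut.fuzm.
Classifying each syllable: /to/ (open), /sfq/ (open), /ut/ (closed), /fuzm/ (closed).
Open syllables: 2.

2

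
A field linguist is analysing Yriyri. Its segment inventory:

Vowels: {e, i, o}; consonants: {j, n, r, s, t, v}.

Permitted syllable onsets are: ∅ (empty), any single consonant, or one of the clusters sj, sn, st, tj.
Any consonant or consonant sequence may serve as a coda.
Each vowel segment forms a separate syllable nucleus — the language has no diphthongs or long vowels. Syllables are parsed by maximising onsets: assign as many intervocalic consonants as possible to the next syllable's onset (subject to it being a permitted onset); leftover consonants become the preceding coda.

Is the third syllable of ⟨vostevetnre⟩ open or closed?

Nuclei (vowels): o, e, e, e → 4 syllables.
/o…e/ gap (V1→V2): /st/ is a licit onset in full, so it all attaches to the next syllable.
/e…e/ gap (V2→V3): just /v/ — single C goes to the following onset.
/e…e/ gap (V3→V4): /tnr/; trying suffixes from longest down, /r/ is the first permitted one, so coda /tn/ | onset /r/.
Syllabification: vo.ste.vetn.re.
Syllable 3 is /vetn/ with coda /tn/, so it is closed.

closed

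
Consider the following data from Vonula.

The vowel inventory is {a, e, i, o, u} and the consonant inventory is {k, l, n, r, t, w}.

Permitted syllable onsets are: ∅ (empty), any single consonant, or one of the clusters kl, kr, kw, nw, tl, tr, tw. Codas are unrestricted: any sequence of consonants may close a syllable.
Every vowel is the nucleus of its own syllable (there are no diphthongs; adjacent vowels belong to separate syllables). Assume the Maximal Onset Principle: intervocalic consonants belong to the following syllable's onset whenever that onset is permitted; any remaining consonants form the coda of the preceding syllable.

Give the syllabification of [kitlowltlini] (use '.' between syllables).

The vowels are i, o, i, i — 4 nuclei, so 4 syllables.
/i…o/ gap (V1→V2): /tl/ — entire cluster is a permitted onset → onset /tl/, coda ∅.
/o…i/ gap (V2→V3): /wltl/ — longest licit onset from the right is /tl/, leaving /wl/ as coda.
/i…i/ gap (V3→V4): /n/ → onset of the next syllable (single consonants are always licit onsets).

ki.tlowl.tli.ni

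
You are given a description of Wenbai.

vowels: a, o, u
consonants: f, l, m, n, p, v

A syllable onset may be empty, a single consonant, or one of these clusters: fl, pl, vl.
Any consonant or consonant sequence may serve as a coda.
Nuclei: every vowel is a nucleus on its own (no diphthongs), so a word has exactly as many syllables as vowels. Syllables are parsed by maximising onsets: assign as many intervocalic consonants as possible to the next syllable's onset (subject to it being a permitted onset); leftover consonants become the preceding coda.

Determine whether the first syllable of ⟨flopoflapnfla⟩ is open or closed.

open

The vowels are o, o, a, a — 4 nuclei, so 4 syllables.
σ1/σ2 boundary: just /p/ — single C goes to the following onset.
σ2/σ3 boundary: /fl/ — entire cluster is a permitted onset → onset /fl/, coda ∅.
σ3/σ4 boundary: cluster /pnfl/ — the longest permitted-onset suffix is /fl/; onset = /fl/, preceding coda = /pn/.
Result: flo.po.flapn.fla.
Syllable 1 is /flo/; it ends in its nucleus with no coda, so it is open.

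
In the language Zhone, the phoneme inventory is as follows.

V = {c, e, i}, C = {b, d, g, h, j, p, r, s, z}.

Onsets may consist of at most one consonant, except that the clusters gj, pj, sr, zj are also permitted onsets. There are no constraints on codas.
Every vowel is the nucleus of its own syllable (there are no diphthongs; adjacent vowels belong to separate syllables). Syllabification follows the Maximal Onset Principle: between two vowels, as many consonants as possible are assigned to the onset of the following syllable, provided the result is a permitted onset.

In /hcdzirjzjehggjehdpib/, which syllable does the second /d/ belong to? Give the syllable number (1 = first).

The vowels are c, i, e, e, i — 5 nuclei, so 5 syllables.
Between /c/ (V1) and /i/ (V2): /dz/ — longest licit onset from the right is /z/, leaving /d/ as coda.
Between /i/ (V2) and /e/ (V3): /rjzj/; trying suffixes from longest down, /zj/ is the first permitted one, so coda /rj/ | onset /zj/.
Between /e/ (V3) and /e/ (V4): /hggj/ — longest licit onset from the right is /gj/, leaving /hg/ as coda.
Between /e/ (V4) and /i/ (V5): /hdp/; trying suffixes from longest down, /p/ is the first permitted one, so coda /hd/ | onset /p/.
Result: hcd.zirj.zjehg.gjehd.pib.
The second /d/ is in the coda of syllable 4 (/gjehd/).

4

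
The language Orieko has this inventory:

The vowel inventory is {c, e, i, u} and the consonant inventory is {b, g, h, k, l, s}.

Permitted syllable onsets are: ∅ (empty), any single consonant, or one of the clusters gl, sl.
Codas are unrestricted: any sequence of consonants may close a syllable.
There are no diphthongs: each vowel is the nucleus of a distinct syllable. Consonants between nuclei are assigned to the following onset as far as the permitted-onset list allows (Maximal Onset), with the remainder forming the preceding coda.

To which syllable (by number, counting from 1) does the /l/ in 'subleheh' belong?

2

Nuclei (vowels): u, e, e → 3 syllables.
Between /u/ (V1) and /e/ (V2): /bl/; trying suffixes from longest down, /l/ is the first permitted one, so coda /b/ | onset /l/.
Between /e/ (V2) and /e/ (V3): /h/ → onset of the next syllable (single consonants are always licit onsets).
So the parse is sub.le.heh.
The /l/ is in the onset of syllable 2 (/le/).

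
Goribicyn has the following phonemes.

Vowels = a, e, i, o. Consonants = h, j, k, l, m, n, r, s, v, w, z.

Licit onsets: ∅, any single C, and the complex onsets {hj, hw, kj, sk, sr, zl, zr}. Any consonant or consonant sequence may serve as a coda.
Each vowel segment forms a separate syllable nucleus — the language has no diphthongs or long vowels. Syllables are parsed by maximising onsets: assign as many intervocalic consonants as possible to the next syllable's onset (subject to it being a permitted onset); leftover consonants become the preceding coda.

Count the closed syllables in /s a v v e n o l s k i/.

Vowels present: a, e, o, i; each is a nucleus, giving 4 syllables.
/a…e/ gap (V1→V2): /vv/; trying suffixes from longest down, /v/ is the first permitted one, so coda /v/ | onset /v/.
/e…o/ gap (V2→V3): /n/ is a single consonant, so it becomes the next onset.
/o…i/ gap (V3→V4): cluster /lsk/ — the longest permitted-onset suffix is /sk/; onset = /sk/, preceding coda = /l/.
So the parse is sav.ve.nol.ski.
Classifying each syllable: /sav/ (closed), /ve/ (open), /nol/ (closed), /ski/ (open).
Closed syllables: 2.

2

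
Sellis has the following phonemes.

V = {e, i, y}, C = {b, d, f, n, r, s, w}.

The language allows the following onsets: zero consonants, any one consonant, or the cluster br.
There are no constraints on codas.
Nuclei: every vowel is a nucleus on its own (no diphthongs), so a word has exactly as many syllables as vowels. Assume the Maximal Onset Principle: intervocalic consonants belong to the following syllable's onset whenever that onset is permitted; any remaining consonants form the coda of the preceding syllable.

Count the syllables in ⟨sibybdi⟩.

Nuclei (vowels): i, y, i → 3 syllables.

3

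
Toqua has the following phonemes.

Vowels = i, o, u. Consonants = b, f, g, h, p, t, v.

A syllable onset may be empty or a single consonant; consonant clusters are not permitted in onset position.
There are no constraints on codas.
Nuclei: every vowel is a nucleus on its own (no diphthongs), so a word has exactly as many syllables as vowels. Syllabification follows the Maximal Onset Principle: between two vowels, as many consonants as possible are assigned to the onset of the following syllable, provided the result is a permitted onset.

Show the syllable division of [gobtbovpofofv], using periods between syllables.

gobt.bov.po.fofv

Vowels present: o, o, o, o; each is a nucleus, giving 4 syllables.
σ1/σ2 boundary: /btb/ — longest licit onset from the right is /b/, leaving /bt/ as coda.
σ2/σ3 boundary: /vp/; trying suffixes from longest down, /p/ is the first permitted one, so coda /v/ | onset /p/.
σ3/σ4 boundary: /f/ is a single consonant, so it becomes the next onset.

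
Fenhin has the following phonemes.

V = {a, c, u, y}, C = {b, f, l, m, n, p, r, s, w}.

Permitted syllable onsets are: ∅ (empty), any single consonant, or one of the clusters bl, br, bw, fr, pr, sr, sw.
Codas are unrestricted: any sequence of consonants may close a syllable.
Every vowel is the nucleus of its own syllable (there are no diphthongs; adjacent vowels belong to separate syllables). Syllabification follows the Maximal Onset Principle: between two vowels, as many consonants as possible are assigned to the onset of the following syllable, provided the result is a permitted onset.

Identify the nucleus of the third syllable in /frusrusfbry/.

The vowels are u, u, y — 3 nuclei, so 3 syllables.
The third nucleus (vowel 3 from the left) is /y/.

y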